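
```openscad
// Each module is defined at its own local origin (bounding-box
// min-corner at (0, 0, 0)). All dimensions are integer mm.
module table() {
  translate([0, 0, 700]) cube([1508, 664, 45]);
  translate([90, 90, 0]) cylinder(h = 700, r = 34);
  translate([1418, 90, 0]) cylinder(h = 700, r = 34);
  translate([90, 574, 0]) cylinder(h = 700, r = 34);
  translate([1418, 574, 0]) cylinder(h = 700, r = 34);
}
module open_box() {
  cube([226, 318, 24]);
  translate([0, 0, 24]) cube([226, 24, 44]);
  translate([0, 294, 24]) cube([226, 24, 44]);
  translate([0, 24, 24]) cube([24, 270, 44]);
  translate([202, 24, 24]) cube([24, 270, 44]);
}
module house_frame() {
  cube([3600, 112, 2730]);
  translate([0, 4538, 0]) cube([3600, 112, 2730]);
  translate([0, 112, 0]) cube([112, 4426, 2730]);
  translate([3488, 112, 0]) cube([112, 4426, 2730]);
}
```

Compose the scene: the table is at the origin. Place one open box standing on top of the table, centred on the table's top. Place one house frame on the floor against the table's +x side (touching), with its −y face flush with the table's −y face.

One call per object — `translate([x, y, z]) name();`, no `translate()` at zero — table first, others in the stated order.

table();
translate([641, 173, 745]) open_box();
translate([1508, 0, 0]) house_frame();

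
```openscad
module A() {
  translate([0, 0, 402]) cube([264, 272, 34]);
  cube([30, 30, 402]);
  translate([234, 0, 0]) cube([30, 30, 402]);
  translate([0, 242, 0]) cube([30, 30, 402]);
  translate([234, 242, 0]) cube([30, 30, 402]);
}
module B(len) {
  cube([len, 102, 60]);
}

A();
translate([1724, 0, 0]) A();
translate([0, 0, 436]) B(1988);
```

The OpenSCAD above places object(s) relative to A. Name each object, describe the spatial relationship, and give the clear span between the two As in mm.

A is a stool. B is a beam. A beam spans the tops of two stools. The clear span between the two stools is 1460 mm.

Second stool starts at x = 1724; first ends at x = 264; clear span = 1724 − 264 = 1460 mm.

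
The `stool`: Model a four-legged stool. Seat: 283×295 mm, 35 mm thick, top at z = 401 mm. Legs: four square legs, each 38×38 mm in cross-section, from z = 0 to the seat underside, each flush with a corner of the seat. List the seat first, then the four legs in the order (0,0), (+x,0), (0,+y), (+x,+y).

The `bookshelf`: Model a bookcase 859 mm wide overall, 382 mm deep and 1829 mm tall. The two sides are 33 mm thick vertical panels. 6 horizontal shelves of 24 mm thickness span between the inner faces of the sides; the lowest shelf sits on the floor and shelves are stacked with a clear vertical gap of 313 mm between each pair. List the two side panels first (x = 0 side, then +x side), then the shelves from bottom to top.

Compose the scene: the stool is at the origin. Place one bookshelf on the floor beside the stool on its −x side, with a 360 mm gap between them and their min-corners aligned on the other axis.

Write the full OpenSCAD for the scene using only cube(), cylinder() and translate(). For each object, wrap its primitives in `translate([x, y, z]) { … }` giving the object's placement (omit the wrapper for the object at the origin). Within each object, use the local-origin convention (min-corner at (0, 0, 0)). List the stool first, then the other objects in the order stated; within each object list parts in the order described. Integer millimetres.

translate([0, 0, 366]) cube([283, 295, 35]);
cube([38, 38, 366]);
translate([245, 0, 0]) cube([38, 38, 366]);
translate([0, 257, 0]) cube([38, 38, 366]);
translate([245, 257, 0]) cube([38, 38, 366]);
translate([-1219, 0, 0]) {
  cube([33, 382, 1829]);
  translate([826, 0, 0]) cube([33, 382, 1829]);
  translate([33, 0, 0]) cube([793, 382, 24]);
  translate([33, 0, 337]) cube([793, 382, 24]);
  translate([33, 0, 674]) cube([793, 382, 24]);
  translate([33, 0, 1011]) cube([793, 382, 24]);
  translate([33, 0, 1348]) cube([793, 382, 24]);
  translate([33, 0, 1685]) cube([793, 382, 24]);
}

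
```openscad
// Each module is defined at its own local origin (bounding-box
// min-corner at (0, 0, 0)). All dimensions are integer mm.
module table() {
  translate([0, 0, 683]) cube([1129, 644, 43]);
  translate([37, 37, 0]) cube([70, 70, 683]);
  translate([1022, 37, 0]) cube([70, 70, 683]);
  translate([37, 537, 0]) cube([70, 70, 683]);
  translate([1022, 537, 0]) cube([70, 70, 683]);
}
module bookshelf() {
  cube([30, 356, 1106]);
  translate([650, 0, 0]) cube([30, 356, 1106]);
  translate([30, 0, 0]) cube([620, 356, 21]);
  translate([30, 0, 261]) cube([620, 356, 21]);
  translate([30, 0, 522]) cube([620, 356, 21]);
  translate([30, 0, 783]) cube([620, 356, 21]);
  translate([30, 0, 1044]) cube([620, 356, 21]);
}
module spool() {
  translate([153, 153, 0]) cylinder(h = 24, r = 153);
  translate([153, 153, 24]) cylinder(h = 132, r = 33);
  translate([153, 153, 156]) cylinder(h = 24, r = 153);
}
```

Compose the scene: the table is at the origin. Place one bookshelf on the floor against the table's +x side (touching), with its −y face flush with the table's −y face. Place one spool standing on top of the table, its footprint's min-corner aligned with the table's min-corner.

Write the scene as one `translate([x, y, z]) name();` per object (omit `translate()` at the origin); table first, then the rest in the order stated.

table();
translate([1129, 0, 0]) bookshelf();
translate([0, 0, 726]) spool();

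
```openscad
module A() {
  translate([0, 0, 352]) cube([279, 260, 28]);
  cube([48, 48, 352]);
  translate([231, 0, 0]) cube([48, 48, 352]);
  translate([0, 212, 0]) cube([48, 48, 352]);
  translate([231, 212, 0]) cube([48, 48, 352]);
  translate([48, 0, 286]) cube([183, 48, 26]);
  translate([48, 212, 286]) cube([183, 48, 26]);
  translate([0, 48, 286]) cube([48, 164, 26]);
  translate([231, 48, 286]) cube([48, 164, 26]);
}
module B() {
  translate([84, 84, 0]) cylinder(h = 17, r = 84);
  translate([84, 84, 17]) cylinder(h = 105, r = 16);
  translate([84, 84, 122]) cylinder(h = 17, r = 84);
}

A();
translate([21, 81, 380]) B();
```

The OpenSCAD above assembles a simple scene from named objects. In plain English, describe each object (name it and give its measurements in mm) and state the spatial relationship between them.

A is a simple wooden stool: a rectangular seat 279 mm (x) by 260 mm (y), 28 mm thick, top face at z = 380 mm, on four square legs, each 48×48 mm in cross-section. The legs rest on z = 0, each flush with a corner of the seat. Four stretchers, 48 mm wide and 26 mm tall, connect adjacent legs with their undersides at z = 286 mm, each running between the inner faces of the legs it joins and aligned with the legs' outer faces on the other axis.

B is a spool: two coaxial disc flanges of radius 84 mm and thickness 17 mm, joined by a core cylinder of radius 16 mm and height 105 mm. The lower flange rests on z = 0 and the three cylinders share a vertical axis.

The spool is on top of the stool.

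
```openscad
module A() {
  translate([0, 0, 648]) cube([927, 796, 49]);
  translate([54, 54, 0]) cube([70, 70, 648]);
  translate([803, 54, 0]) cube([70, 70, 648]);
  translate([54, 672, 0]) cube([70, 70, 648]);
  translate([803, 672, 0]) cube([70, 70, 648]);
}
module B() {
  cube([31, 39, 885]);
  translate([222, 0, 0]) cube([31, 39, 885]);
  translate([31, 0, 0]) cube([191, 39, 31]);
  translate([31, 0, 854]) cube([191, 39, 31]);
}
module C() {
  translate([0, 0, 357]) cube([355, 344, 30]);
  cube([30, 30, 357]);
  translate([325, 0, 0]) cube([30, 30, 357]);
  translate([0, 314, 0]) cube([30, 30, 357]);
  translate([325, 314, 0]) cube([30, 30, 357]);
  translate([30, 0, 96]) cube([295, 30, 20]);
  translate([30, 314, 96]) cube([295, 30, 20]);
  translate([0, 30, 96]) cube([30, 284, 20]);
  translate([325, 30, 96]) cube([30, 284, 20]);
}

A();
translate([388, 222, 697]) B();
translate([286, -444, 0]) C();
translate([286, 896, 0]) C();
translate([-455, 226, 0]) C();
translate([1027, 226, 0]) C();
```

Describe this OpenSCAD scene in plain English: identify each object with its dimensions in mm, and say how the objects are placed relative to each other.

A is a table with a 927×796 mm rectangular top, 49 mm thick, top surface at z = 697 mm, supported by four 70×70 mm square legs, each inset 54 mm from the nearest pair of top edges, running from the floor.

B is a picture frame with a 191×823 mm rectangular opening (x by z) and a uniform 31 mm border on every side. Frame depth is 39 mm along y. It is built from two vertical stiles running the full outside height and two horizontal rails spanning the gap between the stiles.

C is a simple wooden stool: a rectangular seat 355 mm (x) by 344 mm (y), 30 mm thick, top face at z = 387 mm, on four square legs, each 30×30 mm in cross-section. The legs rest on z = 0, each flush with a corner of the seat. Four stretchers, 30 mm wide and 20 mm tall, connect adjacent legs with their undersides at z = 96 mm, each running between the inner faces of the legs it joins and aligned with the legs' outer faces on the other axis.

The picture frame is on top of the table. Four stools sit around the table at the −y, +y, −x, +x sides.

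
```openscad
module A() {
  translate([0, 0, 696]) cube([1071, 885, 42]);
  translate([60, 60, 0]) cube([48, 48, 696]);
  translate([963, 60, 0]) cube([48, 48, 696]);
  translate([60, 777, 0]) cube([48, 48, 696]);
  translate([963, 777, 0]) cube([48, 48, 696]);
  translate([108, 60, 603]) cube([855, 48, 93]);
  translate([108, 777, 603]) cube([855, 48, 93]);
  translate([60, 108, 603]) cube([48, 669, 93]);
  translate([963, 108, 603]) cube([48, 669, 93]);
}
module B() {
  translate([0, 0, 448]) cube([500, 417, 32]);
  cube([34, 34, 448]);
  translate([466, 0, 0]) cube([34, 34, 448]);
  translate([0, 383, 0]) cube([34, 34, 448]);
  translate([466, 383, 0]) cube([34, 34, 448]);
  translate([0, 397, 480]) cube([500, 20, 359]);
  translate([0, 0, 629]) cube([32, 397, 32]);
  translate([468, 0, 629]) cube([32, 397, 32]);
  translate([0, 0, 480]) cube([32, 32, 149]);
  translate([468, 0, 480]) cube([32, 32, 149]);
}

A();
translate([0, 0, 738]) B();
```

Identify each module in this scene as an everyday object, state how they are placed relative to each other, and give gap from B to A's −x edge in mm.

A is a table. B is a chair. The chair is on top of the table. The gap from the chair to the table's −x edge is 0 mm.

The chair's min-x is at 0; the table's min-x is 0; gap = 0 mm.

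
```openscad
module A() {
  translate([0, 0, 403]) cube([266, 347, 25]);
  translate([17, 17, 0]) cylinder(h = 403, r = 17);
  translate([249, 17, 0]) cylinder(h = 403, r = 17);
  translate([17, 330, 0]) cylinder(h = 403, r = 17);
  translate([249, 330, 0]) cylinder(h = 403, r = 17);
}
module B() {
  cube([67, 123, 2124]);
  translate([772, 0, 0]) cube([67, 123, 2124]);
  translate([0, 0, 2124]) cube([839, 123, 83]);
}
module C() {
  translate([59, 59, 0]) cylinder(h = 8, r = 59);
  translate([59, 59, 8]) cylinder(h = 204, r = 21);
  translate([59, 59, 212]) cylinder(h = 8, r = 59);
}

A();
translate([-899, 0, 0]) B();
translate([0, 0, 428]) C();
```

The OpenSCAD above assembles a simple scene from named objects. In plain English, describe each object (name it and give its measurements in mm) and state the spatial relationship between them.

A is a four-legged stool. The seat is 266×347 mm, 25 mm thick, top at z = 428 mm. It stands on four round legs, each 34 mm in diameter, from z = 0 to the seat underside, each leg's axis is inset half a diameter from the nearest pair of seat edges (so the leg's bounding box is flush with the corner).

B is a door frame. The clear opening is 705 mm wide and 2124 mm high. Two 67 mm wide jambs, 123 mm deep, stand either side of the opening from the floor to the top of the opening. A 83 mm thick head sits across the top of both jambs, spanning the full outside width of the frame.

C is a spool: two coaxial disc flanges of radius 59 mm and thickness 8 mm, joined by a core cylinder of radius 21 mm and height 204 mm. The lower flange rests on z = 0 and the three cylinders share a vertical axis.

The door frame is on the floor beside the stool on its −x side. The spool is on top of the stool.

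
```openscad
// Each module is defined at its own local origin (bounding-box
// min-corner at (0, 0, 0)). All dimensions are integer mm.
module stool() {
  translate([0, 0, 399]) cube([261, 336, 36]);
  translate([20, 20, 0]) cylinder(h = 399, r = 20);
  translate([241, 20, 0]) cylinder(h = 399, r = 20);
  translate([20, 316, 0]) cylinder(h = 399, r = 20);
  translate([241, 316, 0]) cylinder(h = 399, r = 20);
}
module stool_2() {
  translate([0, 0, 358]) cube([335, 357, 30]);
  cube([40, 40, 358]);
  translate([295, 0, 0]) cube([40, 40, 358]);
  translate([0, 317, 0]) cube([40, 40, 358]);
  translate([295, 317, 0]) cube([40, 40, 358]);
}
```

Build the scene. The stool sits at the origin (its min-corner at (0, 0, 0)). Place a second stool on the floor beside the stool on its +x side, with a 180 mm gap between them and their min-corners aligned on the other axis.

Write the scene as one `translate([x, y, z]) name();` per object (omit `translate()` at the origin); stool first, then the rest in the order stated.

stool();
translate([441, 0, 0]) stool_2();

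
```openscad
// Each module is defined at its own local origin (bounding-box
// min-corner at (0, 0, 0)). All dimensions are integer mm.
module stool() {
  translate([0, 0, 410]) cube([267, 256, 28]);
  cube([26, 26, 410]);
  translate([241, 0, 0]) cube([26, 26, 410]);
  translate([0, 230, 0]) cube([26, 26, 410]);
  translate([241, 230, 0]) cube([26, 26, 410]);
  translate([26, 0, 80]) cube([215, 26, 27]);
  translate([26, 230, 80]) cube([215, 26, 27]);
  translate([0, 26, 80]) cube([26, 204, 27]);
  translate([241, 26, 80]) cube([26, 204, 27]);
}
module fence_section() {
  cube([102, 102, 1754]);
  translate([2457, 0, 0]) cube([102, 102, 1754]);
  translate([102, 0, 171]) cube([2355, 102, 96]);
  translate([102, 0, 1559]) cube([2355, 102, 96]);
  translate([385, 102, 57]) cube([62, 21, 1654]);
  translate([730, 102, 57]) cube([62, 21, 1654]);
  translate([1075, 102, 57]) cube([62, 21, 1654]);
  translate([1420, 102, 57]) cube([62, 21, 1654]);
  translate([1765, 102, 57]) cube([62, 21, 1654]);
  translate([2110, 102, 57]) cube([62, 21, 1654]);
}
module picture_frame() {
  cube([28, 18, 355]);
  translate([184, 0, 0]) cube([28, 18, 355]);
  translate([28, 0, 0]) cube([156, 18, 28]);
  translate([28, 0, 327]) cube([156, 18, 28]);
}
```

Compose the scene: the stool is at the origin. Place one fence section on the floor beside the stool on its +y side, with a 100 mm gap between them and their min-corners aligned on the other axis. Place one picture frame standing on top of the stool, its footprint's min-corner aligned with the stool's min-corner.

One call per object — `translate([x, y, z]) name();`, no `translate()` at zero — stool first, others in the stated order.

stool();
translate([0, 356, 0]) fence_section();
translate([0, 0, 438]) picture_frame();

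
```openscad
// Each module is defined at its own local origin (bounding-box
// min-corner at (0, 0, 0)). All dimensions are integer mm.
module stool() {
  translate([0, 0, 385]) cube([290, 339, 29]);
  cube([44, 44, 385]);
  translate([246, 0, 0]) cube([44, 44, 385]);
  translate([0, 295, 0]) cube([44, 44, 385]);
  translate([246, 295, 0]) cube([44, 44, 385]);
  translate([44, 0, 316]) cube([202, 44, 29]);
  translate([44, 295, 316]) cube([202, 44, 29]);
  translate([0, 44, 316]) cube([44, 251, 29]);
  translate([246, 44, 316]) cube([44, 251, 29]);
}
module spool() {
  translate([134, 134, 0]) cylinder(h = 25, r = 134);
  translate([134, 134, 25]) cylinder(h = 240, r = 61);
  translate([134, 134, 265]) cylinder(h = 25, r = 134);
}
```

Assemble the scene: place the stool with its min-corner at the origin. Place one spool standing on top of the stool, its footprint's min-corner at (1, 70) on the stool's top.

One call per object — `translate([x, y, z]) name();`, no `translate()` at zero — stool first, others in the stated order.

stool();
translate([1, 70, 414]) spool();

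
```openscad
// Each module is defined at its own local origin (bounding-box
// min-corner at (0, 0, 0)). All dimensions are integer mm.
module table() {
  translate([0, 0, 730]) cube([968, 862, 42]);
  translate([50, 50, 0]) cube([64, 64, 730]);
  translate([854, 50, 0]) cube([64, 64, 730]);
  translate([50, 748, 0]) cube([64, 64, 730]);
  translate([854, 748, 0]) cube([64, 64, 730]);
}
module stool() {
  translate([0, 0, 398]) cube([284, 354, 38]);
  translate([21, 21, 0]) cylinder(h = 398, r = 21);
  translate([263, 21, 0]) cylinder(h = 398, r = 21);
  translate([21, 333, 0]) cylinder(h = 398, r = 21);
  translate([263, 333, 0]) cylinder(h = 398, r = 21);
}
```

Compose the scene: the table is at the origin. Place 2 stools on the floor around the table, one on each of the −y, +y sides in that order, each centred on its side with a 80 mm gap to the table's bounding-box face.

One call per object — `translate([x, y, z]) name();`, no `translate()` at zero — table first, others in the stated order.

table();
translate([342, -434, 0]) stool();
translate([342, 942, 0]) stool();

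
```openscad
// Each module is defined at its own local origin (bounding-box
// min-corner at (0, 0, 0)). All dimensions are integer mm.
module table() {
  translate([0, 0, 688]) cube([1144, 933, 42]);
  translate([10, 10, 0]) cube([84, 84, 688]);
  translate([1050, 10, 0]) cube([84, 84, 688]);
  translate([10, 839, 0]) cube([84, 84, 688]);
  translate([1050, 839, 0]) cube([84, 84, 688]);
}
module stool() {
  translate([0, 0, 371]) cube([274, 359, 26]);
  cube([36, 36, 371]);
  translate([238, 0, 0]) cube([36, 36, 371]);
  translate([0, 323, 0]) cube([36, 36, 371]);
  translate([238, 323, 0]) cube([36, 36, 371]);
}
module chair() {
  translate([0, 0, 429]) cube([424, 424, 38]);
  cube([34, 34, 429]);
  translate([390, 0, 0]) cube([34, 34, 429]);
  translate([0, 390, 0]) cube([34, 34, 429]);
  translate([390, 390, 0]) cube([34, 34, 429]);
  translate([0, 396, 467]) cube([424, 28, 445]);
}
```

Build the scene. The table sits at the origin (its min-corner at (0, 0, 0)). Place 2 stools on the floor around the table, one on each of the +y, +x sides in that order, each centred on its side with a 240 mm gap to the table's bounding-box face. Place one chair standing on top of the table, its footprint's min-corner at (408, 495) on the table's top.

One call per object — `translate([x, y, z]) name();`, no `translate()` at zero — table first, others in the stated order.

table();
translate([435, 1173, 0]) stool();
translate([1384, 287, 0]) stool();
translate([408, 495, 730]) chair();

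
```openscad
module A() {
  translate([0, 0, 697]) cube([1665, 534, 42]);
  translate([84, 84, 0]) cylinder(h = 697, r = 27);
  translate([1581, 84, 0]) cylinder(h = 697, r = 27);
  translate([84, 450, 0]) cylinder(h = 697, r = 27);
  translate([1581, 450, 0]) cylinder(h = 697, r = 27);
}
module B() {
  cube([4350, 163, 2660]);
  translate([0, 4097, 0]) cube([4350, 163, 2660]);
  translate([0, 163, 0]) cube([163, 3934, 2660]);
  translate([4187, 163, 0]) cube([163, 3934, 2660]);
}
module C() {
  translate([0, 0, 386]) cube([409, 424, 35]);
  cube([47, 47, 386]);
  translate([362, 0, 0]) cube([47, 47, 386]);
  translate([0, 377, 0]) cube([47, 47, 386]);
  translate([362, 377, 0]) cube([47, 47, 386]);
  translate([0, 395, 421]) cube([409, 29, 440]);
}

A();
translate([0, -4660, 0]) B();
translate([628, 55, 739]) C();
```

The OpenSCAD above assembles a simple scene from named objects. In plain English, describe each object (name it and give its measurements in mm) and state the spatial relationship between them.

A is a table with a 1665×534 mm rectangular top, 42 mm thick, top surface at z = 739 mm, supported by four round legs of 54 mm diameter, each leg's bounding box inset 57 mm from the nearest pair of top edges, running from the floor.

B is the wall frame of a small rectangular building: four walls, each 2660 mm tall and 163 mm thick, enclosing a footprint 4350 mm (x) by 4260 mm (y) outside-to-outside, with no floor or roof. The front and back walls (the −y and +y sides) span the full width; the two side walls fit between them.

C is a chair. The seat is a 409×424×35 mm slab with its top at z = 421 mm, on four 47×47 mm corner legs (flush with the seat edges, standing on z = 0). A flat backrest 29 mm thick, 440 mm tall, spans the full seat width and rises from the seat top along its +y edge, rear face flush with the rear of the seat.

The house frame is on the floor beside the table on its −y side. The chair is on top of the table, centred.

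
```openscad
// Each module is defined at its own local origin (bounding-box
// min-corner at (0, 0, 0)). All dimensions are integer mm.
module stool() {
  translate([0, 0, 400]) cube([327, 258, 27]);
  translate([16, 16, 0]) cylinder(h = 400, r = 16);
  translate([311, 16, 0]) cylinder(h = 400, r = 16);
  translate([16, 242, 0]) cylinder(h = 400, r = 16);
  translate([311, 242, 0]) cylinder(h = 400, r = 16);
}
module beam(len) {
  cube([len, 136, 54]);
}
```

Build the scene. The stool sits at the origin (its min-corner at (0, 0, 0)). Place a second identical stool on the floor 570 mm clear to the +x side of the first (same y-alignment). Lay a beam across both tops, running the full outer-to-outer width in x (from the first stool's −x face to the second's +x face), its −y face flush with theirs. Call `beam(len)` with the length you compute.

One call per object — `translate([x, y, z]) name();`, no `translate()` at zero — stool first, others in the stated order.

stool();
translate([897, 0, 0]) stool();
translate([0, 0, 427]) beam(1224);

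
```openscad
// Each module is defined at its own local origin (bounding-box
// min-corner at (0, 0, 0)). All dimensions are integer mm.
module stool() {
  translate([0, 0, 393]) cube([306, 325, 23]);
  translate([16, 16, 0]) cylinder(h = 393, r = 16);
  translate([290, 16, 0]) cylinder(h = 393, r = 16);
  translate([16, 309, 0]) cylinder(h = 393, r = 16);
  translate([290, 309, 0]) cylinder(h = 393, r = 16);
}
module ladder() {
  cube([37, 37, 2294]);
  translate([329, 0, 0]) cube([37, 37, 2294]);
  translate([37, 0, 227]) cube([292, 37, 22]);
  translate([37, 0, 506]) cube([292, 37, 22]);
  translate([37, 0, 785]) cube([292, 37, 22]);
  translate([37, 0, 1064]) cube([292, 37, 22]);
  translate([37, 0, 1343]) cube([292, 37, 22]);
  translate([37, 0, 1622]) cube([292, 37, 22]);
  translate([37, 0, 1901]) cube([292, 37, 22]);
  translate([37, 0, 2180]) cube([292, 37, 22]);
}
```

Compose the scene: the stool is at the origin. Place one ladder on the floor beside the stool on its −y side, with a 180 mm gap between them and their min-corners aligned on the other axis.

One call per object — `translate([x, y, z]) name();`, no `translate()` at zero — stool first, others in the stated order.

stool();
translate([0, -217, 0]) ladder();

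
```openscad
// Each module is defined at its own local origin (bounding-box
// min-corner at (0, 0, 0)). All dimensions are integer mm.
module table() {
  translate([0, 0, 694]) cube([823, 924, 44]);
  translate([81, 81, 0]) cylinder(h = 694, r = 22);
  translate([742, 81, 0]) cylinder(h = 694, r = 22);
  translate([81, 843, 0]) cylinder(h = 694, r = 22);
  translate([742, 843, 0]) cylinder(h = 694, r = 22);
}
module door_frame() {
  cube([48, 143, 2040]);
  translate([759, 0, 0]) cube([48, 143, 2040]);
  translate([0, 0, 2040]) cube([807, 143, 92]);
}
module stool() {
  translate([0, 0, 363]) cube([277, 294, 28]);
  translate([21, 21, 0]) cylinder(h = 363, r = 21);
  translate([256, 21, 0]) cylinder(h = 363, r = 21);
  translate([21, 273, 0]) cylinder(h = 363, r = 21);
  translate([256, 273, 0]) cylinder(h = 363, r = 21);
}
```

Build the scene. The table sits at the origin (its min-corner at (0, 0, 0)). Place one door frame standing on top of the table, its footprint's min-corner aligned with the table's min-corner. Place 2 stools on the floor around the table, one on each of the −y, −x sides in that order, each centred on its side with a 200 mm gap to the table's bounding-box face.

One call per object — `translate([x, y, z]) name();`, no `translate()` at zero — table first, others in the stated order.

table();
translate([0, 0, 738]) door_frame();
translate([273, -494, 0]) stool();
translate([-477, 315, 0]) stool();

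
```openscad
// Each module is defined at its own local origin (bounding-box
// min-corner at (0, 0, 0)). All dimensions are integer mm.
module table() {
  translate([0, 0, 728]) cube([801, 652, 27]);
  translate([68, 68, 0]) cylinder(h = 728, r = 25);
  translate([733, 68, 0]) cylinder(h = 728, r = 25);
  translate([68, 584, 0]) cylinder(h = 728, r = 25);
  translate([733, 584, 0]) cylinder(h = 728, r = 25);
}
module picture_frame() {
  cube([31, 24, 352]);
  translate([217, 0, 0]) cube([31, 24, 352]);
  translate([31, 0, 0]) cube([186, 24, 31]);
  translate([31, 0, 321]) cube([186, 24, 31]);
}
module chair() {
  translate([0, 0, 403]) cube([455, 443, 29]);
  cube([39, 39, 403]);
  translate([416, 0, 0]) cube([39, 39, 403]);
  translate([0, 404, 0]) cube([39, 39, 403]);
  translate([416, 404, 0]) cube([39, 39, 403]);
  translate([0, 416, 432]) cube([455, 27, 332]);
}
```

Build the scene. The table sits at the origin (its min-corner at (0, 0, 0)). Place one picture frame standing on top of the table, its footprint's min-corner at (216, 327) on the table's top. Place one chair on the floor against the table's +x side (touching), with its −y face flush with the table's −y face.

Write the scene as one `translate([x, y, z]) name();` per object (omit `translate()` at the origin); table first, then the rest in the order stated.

table();
translate([216, 327, 755]) picture_frame();
translate([801, 0, 0]) chair();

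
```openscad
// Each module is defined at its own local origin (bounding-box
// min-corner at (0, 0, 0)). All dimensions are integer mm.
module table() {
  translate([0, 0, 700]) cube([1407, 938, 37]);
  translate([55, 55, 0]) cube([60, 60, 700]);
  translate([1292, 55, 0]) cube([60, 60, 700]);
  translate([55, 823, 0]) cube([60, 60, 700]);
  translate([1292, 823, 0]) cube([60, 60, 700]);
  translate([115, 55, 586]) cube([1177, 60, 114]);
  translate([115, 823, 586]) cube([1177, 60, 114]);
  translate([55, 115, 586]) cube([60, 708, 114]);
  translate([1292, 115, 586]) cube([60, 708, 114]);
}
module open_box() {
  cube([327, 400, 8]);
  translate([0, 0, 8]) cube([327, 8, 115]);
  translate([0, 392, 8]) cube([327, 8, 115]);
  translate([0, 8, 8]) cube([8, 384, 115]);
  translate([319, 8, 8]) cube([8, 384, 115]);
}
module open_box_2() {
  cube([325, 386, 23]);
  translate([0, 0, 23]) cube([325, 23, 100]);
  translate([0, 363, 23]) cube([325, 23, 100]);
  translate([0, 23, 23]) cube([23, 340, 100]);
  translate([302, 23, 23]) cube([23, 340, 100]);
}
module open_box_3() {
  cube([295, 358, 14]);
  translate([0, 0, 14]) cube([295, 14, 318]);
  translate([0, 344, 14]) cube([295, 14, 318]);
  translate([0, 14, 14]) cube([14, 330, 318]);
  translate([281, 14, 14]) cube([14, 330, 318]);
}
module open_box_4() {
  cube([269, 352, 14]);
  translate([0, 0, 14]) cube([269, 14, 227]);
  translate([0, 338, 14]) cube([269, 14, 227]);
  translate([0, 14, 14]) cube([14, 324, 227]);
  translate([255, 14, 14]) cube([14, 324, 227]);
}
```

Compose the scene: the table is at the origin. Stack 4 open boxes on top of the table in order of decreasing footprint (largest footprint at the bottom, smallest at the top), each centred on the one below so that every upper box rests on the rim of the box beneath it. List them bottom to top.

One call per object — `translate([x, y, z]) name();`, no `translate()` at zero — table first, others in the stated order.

table();
translate([540, 269, 737]) open_box();
translate([541, 276, 860]) open_box_2();
translate([556, 290, 983]) open_box_3();
translate([569, 293, 1315]) open_box_4();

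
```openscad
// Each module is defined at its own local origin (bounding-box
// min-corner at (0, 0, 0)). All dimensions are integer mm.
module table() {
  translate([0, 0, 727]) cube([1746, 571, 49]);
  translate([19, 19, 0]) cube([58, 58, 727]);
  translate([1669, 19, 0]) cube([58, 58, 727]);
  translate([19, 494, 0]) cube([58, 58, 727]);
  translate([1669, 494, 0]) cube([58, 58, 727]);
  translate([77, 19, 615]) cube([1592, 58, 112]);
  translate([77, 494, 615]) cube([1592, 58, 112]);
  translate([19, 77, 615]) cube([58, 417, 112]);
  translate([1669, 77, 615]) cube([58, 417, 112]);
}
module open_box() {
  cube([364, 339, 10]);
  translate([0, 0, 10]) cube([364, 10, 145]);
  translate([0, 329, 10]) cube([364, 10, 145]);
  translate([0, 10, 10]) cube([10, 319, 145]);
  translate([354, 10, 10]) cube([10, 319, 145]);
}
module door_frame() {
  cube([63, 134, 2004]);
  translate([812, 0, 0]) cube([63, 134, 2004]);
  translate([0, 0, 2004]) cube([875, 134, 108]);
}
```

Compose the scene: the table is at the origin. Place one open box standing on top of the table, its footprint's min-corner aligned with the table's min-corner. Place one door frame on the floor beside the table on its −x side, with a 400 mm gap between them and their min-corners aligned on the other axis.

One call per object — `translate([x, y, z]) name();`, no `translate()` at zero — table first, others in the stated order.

table();
translate([0, 0, 776]) open_box();
translate([-1275, 0, 0]) door_frame();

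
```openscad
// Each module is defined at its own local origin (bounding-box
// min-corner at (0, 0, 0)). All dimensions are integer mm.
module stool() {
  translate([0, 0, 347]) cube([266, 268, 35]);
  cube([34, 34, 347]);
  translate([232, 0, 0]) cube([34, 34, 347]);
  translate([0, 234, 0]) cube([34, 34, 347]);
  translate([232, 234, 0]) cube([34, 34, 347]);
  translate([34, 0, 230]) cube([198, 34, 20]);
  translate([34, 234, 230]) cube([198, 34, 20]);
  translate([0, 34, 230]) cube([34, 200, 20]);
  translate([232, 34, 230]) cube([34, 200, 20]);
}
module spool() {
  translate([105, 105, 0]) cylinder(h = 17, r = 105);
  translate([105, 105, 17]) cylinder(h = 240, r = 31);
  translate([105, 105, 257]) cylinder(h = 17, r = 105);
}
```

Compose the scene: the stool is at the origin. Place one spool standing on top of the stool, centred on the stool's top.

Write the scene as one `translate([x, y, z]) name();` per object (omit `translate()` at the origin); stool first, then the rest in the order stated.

stool();
translate([28, 29, 382]) spool();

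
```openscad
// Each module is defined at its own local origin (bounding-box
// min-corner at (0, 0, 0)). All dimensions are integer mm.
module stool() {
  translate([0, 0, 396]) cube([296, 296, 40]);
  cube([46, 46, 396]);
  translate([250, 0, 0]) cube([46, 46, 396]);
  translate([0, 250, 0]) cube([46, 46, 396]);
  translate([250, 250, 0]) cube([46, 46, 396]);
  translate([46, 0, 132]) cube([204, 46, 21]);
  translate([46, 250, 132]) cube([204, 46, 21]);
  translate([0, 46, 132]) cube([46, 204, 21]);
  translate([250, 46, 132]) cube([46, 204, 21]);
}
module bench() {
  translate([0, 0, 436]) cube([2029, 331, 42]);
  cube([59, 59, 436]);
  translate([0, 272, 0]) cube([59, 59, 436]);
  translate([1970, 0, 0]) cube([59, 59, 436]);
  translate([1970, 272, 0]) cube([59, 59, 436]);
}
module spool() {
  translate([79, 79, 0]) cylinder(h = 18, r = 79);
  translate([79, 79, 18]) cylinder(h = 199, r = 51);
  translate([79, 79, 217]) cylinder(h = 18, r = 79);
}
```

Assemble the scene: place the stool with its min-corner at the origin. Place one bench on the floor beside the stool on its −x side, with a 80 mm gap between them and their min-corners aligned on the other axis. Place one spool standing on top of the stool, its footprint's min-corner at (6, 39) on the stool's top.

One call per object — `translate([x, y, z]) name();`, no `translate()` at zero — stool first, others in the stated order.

stool();
translate([-2109, 0, 0]) bench();
translate([6, 39, 436]) spool();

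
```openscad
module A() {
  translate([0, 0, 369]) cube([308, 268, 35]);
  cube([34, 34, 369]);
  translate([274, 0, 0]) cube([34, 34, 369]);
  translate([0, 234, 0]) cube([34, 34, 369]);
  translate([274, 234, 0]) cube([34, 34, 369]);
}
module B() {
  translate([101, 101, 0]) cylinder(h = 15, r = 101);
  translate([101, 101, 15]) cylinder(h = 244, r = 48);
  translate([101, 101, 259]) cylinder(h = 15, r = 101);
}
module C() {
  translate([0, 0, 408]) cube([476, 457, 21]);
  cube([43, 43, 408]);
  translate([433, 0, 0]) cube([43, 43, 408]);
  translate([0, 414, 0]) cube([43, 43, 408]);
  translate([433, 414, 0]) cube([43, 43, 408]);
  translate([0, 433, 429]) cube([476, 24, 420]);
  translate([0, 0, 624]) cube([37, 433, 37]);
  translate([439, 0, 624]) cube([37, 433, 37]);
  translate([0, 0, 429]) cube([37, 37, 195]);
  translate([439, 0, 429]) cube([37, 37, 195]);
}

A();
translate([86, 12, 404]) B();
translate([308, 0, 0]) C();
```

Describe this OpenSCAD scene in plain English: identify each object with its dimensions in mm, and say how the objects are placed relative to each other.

A is a simple wooden stool: a rectangular seat 308 mm (x) by 268 mm (y), 35 mm thick, top face at z = 404 mm, on four square legs, each 34×34 mm in cross-section. The legs rest on z = 0, each flush with a corner of the seat.

B is a spool: two coaxial disc flanges of radius 101 mm and thickness 15 mm, joined by a core cylinder of radius 48 mm and height 244 mm. The lower flange rests on z = 0 and the three cylinders share a vertical axis.

C is a chair. The seat is a 476×457×21 mm slab with its top at z = 429 mm, on four 43×43 mm corner legs (flush with the seat edges, standing on z = 0). A flat backrest 24 mm thick, 420 mm tall, spans the full seat width and rises from the seat top along its +y edge, rear face flush with the rear of the seat. Two armrests of 37×37 mm section run along each side from the seat's front edge to the front of the backrest, top faces 232 mm above the seat top and outer faces flush with the seat's x-edges; a 37×37 mm post under the front of each armrest stands on the seat at the front corner.

The spool is on top of the stool. The chair is against the stool's +x side, with their −y faces flush.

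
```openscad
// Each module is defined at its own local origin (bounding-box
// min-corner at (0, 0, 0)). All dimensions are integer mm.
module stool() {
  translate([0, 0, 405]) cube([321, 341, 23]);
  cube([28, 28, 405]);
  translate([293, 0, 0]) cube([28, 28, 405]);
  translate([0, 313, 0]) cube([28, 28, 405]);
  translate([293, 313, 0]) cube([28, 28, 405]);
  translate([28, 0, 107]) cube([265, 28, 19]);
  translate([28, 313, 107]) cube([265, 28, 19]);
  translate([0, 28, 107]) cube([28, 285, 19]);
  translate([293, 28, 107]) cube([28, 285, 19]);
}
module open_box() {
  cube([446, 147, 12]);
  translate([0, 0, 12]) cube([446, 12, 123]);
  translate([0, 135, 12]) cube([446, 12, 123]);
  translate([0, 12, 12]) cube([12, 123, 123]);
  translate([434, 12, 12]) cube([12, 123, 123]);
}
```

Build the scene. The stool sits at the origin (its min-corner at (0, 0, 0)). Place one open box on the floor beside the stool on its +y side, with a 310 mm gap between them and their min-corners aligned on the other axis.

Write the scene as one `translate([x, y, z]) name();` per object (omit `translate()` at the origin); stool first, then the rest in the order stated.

stool();
translate([0, 651, 0]) open_box();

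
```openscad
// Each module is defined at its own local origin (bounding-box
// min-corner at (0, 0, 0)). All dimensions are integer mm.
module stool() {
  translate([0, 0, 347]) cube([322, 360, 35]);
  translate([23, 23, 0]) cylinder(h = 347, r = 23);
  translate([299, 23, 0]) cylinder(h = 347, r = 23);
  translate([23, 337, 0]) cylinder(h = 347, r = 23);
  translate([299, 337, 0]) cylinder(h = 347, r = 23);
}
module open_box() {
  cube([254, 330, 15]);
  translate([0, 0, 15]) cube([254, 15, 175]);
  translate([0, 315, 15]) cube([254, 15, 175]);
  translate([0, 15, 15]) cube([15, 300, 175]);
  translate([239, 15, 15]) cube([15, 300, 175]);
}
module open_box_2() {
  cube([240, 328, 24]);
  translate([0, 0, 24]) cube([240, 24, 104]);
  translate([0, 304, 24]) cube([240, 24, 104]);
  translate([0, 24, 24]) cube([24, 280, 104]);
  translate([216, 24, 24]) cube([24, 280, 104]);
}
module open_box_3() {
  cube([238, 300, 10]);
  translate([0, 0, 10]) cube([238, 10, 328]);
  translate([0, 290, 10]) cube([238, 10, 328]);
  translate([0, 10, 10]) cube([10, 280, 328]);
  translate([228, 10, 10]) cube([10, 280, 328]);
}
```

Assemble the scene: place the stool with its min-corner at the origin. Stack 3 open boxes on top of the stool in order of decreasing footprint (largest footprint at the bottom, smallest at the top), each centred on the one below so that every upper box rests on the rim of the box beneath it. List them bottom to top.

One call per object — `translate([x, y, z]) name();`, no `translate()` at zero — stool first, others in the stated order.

stool();
translate([34, 15, 382]) open_box();
translate([41, 16, 572]) open_box_2();
translate([42, 30, 700]) open_box_3();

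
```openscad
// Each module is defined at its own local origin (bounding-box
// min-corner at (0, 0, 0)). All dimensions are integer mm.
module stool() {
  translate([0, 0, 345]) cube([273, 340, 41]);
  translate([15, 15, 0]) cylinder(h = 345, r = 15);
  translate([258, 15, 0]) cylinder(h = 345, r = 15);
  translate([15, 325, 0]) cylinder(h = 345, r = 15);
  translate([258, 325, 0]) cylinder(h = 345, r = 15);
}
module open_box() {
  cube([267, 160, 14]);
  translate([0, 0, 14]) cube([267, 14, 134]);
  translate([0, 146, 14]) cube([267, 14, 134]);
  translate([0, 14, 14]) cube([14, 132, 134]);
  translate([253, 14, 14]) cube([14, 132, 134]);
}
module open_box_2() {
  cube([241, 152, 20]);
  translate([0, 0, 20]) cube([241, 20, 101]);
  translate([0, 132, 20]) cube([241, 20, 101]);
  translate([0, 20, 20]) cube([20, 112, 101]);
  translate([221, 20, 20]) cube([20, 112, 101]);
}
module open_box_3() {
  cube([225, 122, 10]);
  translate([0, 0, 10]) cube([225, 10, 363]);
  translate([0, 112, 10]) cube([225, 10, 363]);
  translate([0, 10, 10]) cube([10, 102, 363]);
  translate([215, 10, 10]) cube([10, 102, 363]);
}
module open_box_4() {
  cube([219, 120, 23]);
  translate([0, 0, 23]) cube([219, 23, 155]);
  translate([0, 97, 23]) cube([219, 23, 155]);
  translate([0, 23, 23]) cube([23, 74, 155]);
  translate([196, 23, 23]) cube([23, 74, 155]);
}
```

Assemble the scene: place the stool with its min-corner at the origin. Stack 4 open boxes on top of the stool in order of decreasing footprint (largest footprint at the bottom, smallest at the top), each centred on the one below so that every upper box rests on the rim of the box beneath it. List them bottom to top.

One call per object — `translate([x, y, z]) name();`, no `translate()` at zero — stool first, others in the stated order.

stool();
translate([3, 90, 386]) open_box();
translate([16, 94, 534]) open_box_2();
translate([24, 109, 655]) open_box_3();
translate([27, 110, 1028]) open_box_4();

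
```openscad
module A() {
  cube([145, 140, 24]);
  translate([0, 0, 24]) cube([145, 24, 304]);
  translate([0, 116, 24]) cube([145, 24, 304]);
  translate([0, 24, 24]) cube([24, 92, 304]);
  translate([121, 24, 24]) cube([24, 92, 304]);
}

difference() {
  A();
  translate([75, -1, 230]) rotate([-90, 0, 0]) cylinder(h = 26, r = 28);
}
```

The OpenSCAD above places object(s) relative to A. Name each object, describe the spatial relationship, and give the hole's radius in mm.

The subtracted cylinder has r = 28 mm.

A is an open box. The open box has a circular hole through its front wall. The hole's radius is 28 mm.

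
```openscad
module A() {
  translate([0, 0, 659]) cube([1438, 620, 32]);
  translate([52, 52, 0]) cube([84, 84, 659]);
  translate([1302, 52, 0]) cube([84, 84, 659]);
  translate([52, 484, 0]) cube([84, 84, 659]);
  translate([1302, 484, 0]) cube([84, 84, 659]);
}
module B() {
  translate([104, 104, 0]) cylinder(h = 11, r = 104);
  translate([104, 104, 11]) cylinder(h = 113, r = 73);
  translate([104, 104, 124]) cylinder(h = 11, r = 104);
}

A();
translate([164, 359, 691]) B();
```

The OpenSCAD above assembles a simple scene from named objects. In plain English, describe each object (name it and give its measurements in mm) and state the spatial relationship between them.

A is a table: top 1438 mm (x) × 620 mm (y), 32 mm thick, upper face at z = 691 mm, on four 84×84 mm square legs, each inset 52 mm from the nearest pair of top edges, running from z = 0 to the bottom of the top.

B is a spool: two coaxial disc flanges of radius 104 mm and thickness 11 mm, joined by a core cylinder of radius 73 mm and height 113 mm. The lower flange rests on z = 0 and the three cylinders share a vertical axis.

The spool is on top of the table.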